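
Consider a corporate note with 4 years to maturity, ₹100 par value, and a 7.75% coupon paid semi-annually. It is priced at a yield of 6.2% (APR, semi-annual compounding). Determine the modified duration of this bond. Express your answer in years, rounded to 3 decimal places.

3.424 years

Periodic yield y = 0.031. First find Macaulay duration:
  t   CF        PV=CF/(1+0.031)^t    t·PV
  1        3.875         3.7585         3.7585
  2        3.875         3.6455         7.2910
  3        3.875         3.5359        10.6076
  4        3.875         3.4295        13.7182
  5        3.875         3.3264        16.6321
  6        3.875         3.2264        19.3585
  7        3.875         3.1294        21.9058
  8      103.875        81.3658       650.9261
  Σ                    105.4174       744.1978
P = 105.4174; Macaulay duration = 744.1978 / 105.4174 = 7.05954 half-year periods = 3.52977 years.
Modified duration = D_Mac / (1 + y) = 3.52977 / 1.031 = 3.42364 years.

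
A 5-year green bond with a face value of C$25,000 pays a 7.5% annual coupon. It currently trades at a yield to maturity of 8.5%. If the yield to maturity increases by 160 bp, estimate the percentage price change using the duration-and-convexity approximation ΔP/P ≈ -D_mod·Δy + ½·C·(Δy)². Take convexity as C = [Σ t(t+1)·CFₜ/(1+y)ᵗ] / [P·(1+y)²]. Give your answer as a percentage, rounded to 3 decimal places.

-6.123%

With y = 0.085:
  t   CF        PV=CF/(1+0.085)^t    t·PV        t(t+1)·PV
  1     1,875.00     1,728.1106     1,728.1106       3,456.2212
  2     1,875.00     1,592.7287     3,185.4573       9,556.3720
  3     1,875.00     1,467.9527     4,403.8581      17,615.4322
  4     1,875.00     1,352.9518     5,411.8071      27,059.0357
  5    26,875.00    17,873.0958    89,365.4788     536,192.8725
  Σ                 24,014.8395   104,094.7119     593,879.9336
P = 24,014.8395; D_Mac = 4.33460 yrs; D_mod = 3.99502 yrs; C = 21.00678.
Duration effect: -3.99502 × (+0.016) = -0.063920
Convexity effect: 0.5 × 21.00678 × (0.016)² = +0.0026889
ΔP/P ≈ -0.063920 + 0.0026889 = -0.061231 = -6.1231%.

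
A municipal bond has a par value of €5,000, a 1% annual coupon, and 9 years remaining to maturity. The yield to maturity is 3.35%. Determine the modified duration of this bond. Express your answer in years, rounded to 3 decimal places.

8.327 years

Periodic yield y = 0.0335. First find Macaulay duration:
  t   CF        PV=CF/(1+0.0335)^t    t·PV
  1        50.00        48.3793        48.3793
  2        50.00        46.8111        93.6222
  3        50.00        45.2938       135.8813
  4        50.00        43.8256       175.3025
  5        50.00        42.4051       212.0253
  6        50.00        41.0305       246.1832
  7        50.00        39.7006       277.9039
  8        50.00        38.4137       307.3096
  9     5,050.00     3,754.0240    33,786.2164
  Σ                  4,099.8837    35,282.8237
P = 4,099.8837; Macaulay duration = 35,282.8237 / 4,099.8837 = 8.60581 years.
Modified duration = D_Mac / (1 + y) = 8.60581 / 1.0335 = 8.32686 years.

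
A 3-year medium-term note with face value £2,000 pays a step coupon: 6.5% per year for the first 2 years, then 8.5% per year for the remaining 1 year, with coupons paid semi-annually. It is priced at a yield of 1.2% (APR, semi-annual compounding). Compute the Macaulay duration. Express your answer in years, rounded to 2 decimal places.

2.79 years

Periodic yield y = 0.006. Discount each cash flow and weight by its period:
  t   CF        PV=CF/(1+0.006)^t    t·PV
  1        65.00        64.6123        64.6123
  2        65.00        64.2270       128.4539
  3        65.00        63.8439       191.5317
  4        65.00        63.4631       253.8525
  5        85.00        82.4953       412.4763
  6     2,085.00     2,011.4914    12,068.9483
  Σ                  2,350.1330    13,119.8750
Price P = Σ PV = 2,350.1330.
Macaulay duration = Σ(t·PV) / P = 13,119.8750 / 2,350.1330 = 5.58261 half-year periods.
In years: 5.58261 / 2 = 2.79130 years.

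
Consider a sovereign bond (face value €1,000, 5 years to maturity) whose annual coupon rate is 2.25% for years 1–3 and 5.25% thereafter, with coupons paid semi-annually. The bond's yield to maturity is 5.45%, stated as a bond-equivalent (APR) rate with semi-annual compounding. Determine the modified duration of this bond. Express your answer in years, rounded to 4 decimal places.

Periodic yield y = 0.02725. First find Macaulay duration:
  t   CF        PV=CF/(1+0.02725)^t    t·PV
  1        11.25        10.9516        10.9516
  2        11.25        10.6611        21.3221
  3        11.25        10.3782        31.1347
  4        11.25        10.1029        40.4118
  5        11.25         9.8349        49.1747
  6        11.25         9.5740        57.4443
  7        26.25        21.7468       152.2279
  8        26.25        21.1700       169.3597
  9        26.25        20.6084       185.4755
  10    1,026.25       784.3171     7,843.1708
  Σ                    909.3451     8,560.6731
P = 909.3451; Macaulay duration = 8,560.6731 / 909.3451 = 9.41411 half-year periods = 4.70705 years.
Modified duration = D_Mac / (1 + y) = 4.70705 / 1.02725 = 4.58219 years.

4.5822 years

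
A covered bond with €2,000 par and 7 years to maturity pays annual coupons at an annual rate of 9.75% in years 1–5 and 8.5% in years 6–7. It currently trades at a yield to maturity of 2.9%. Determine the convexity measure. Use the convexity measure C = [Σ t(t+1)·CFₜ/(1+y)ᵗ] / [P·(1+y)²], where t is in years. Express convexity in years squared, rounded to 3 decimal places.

With y = 0.029:
  t   CF        PV=CF/(1+0.029)^t    t·PV        t(t+1)·PV
  1       195.00       189.5044       189.5044         379.0087
  2       195.00       184.1636       368.3273       1,104.9818
  3       195.00       178.9734       536.9202       2,147.6808
  4       195.00       173.9294       695.7178       3,478.5889
  5       195.00       169.0276       845.1382       5,070.8293
  6       170.00       143.2045       859.2270       6,014.5891
  7     2,170.00     1,776.4464    12,435.1249      99,480.9989
  Σ                  2,815.2494    15,929.9597     117,676.6776
P = 2,815.2494.
Convexity = Σ t(t+1)·PV / [P·(1+y)²] = 117,676.6776 / (2,815.2494 × 1.058841) = 39.47688.

39.477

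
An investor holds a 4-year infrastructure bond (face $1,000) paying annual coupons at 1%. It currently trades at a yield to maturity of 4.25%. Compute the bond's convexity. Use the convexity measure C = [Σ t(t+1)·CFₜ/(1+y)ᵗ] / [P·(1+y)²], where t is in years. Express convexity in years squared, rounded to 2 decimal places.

With y = 0.0425:
  t   CF        PV=CF/(1+0.0425)^t    t·PV        t(t+1)·PV
  1        10.00         9.5923         9.5923          19.1847
  2        10.00         9.2013        18.4025          55.2076
  3        10.00         8.8262        26.4785         105.9139
  4     1,010.00       855.1004     3,420.4017      17,102.0084
  Σ                    882.7202     3,474.8750      17,282.3146
P = 882.7202.
Convexity = Σ t(t+1)·PV / [P·(1+y)²] = 17,282.3146 / (882.7202 × 1.086806) = 18.01469.

18.01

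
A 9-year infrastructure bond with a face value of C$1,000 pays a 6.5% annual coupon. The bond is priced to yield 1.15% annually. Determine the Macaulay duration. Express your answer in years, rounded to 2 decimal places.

Periodic yield y = 0.0115. Discount each cash flow and weight by its year:
  t   CF        PV=CF/(1+0.0115)^t    t·PV
  1        65.00        64.2610        64.2610
  2        65.00        63.5304       127.0608
  3        65.00        62.8081       188.4243
  4        65.00        62.0940       248.3761
  5        65.00        61.3881       306.9403
  6        65.00        60.6901       364.1408
  7        65.00        60.0001       420.0009
  8        65.00        59.3180       474.5437
  9     1,065.00       960.8523     8,647.6705
  Σ                  1,454.9421    10,841.4184
Price P = Σ PV = 1,454.9421.
Macaulay duration = Σ(t·PV) / P = 10,841.4184 / 1,454.9421 = 7.45144 years.

7.45 years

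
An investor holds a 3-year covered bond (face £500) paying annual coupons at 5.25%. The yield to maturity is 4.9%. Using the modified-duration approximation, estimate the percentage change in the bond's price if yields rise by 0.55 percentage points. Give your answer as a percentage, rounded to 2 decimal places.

Periodic yield y = 0.049. Modified duration first:
  t   CF        PV=CF/(1+0.049)^t    t·PV
  1        26.25        25.0238        25.0238
  2        26.25        23.8549        47.7099
  3       526.25       455.8959     1,367.6876
  Σ                    504.7746     1,440.4213
P = 504.7746; D_Mac = 2.85359 yrs; D_mod = 2.85359/(1+0.049) = 2.72030 yrs.
ΔP/P ≈ -D_mod · Δy = -2.72030 × (+0.0055) = -0.014962 = -1.4962%.

-1.50%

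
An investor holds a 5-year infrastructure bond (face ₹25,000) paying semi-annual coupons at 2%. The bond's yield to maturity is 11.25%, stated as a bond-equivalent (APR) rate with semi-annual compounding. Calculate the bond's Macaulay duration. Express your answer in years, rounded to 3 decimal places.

4.716 years

Periodic yield y = 0.05625. Discount each cash flow and weight by its period:
  t   CF        PV=CF/(1+0.05625)^t    t·PV
  1       250.00       236.6864       236.6864
  2       250.00       224.0818       448.1636
  3       250.00       212.1484       636.4453
  4       250.00       200.8506       803.4024
  5       250.00       190.1544       950.7720
  6       250.00       180.0278     1,080.1671
  7       250.00       170.4406     1,193.0839
  8       250.00       161.3638     1,290.9108
  9       250.00       152.7705     1,374.9345
  10   25,250.00    14,608.1145   146,081.1445
  Σ                 16,336.6388   154,095.7105
Price P = Σ PV = 16,336.6388.
Macaulay duration = Σ(t·PV) / P = 154,095.7105 / 16,336.6388 = 9.43252 half-year periods.
In years: 9.43252 / 2 = 4.71626 years.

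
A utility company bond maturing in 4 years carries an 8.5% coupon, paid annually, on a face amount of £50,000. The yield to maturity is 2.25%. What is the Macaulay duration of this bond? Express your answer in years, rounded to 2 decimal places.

3.60 years

Periodic yield y = 0.0225. Discount each cash flow and weight by its year:
  t   CF        PV=CF/(1+0.0225)^t    t·PV
  1     4,250.00     4,156.4792     4,156.4792
  2     4,250.00     4,065.0163     8,130.0327
  3     4,250.00     3,975.5661    11,926.6983
  4    54,250.00    49,630.2515   198,521.0059
  Σ                 61,827.3132   222,734.2162
Price P = Σ PV = 61,827.3132.
Macaulay duration = Σ(t·PV) / P = 222,734.2162 / 61,827.3132 = 3.60252 years.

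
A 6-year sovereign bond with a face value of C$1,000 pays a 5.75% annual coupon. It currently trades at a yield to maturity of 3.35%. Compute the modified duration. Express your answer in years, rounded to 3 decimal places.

5.120 years

Periodic yield y = 0.0335. First find Macaulay duration:
  t   CF        PV=CF/(1+0.0335)^t    t·PV
  1        57.50        55.6362        55.6362
  2        57.50        53.8328       107.6656
  3        57.50        52.0878       156.2635
  4        57.50        50.3995       201.5979
  5        57.50        48.7658       243.8290
  6     1,057.50       867.7957     5,206.7742
  Σ                  1,128.5178     5,971.7664
P = 1,128.5178; Macaulay duration = 5,971.7664 / 1,128.5178 = 5.29169 years.
Modified duration = D_Mac / (1 + y) = 5.29169 / 1.0335 = 5.12016 years.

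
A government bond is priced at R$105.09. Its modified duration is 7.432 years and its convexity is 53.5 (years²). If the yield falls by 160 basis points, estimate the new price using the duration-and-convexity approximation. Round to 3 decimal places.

Duration effect: -D_mod·Δy = -7.432 × (-0.016) = +0.118912
Convexity effect: ½·C·(Δy)² = 0.5 × 53.5 × (-0.016)² = +0.0068480
ΔP/P ≈ +0.118912 + 0.0068480 = +0.125760
New price ≈ 105.09 × (1 + 0.125760) = 118.3061184.

R$118.306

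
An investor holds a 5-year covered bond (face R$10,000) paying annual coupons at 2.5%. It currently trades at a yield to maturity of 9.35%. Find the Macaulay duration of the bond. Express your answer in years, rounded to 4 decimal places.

4.7148 years

Periodic yield y = 0.0935. Discount each cash flow and weight by its year:
  t   CF        PV=CF/(1+0.0935)^t    t·PV
  1       250.00       228.6237       228.6237
  2       250.00       209.0752       418.1503
  3       250.00       191.1981       573.5944
  4       250.00       174.8497       699.3987
  5    10,250.00     6,555.8639    32,779.3195
  Σ                  7,359.6106    34,699.0866
Price P = Σ PV = 7,359.6106.
Macaulay duration = Σ(t·PV) / P = 34,699.0866 / 7,359.6106 = 4.71480 years.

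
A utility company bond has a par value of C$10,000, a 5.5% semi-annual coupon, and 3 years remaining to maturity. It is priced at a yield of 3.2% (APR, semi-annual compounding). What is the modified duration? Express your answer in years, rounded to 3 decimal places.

2.769 years

Periodic yield y = 0.016. First find Macaulay duration:
  t   CF        PV=CF/(1+0.016)^t    t·PV
  1       275.00       270.6693       270.6693
  2       275.00       266.4068       532.8136
  3       275.00       262.2114       786.6342
  4       275.00       258.0821     1,032.3283
  5       275.00       254.0178     1,270.0890
  6    10,275.00     9,341.5638    56,049.3826
  Σ                 10,652.9511    59,941.9170
P = 10,652.9511; Macaulay duration = 59,941.9170 / 10,652.9511 = 5.62679 half-year periods = 2.81339 years.
Modified duration = D_Mac / (1 + y) = 2.81339 / 1.016 = 2.76909 years.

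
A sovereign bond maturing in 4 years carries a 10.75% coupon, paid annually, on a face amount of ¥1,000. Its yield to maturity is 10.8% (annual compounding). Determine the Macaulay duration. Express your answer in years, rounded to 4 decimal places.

Periodic yield y = 0.108. Discount each cash flow and weight by its year:
  t   CF        PV=CF/(1+0.108)^t    t·PV
  1       107.50        97.0217        97.0217
  2       107.50        87.5647       175.1294
  3       107.50        79.0295       237.0885
  4     1,107.50       734.8263     2,939.3052
  Σ                    998.4421     3,448.5447
Price P = Σ PV = 998.4421.
Macaulay duration = Σ(t·PV) / P = 3,448.5447 / 998.4421 = 3.45393 years.

3.4539 years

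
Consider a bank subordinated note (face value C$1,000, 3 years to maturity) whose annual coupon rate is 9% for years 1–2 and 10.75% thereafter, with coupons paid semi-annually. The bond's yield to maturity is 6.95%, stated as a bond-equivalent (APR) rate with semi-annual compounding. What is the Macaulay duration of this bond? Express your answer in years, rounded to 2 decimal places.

2.70 years

Periodic yield y = 0.03475. Discount each cash flow and weight by its period:
  t   CF        PV=CF/(1+0.03475)^t    t·PV
  1        45.00        43.4888        43.4888
  2        45.00        42.0283        84.0566
  3        45.00        40.6168       121.8505
  4        45.00        39.2528       157.0112
  5        53.75        45.3108       226.5538
  6     1,053.75       858.4697     5,150.8183
  Σ                  1,069.1672     5,783.7792
Price P = Σ PV = 1,069.1672.
Macaulay duration = Σ(t·PV) / P = 5,783.7792 / 1,069.1672 = 5.40961 half-year periods.
In years: 5.40961 / 2 = 2.70481 years.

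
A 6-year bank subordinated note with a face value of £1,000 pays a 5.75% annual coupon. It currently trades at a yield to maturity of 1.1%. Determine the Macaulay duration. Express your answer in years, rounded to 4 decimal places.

Periodic yield y = 0.011. Discount each cash flow and weight by its year:
  t   CF        PV=CF/(1+0.011)^t    t·PV
  1        57.50        56.8744        56.8744
  2        57.50        56.2556       112.5111
  3        57.50        55.6435       166.9305
  4        57.50        55.0381       220.1523
  5        57.50        54.4392       272.1962
  6     1,057.50       990.3152     5,941.8912
  Σ                  1,268.5660     6,770.5557
Price P = Σ PV = 1,268.5660.
Macaulay duration = Σ(t·PV) / P = 6,770.5557 / 1,268.5660 = 5.33717 years.

5.3372 years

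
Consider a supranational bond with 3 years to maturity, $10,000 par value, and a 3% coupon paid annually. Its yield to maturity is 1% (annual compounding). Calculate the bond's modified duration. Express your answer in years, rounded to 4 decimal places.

Periodic yield y = 0.01. First find Macaulay duration:
  t   CF        PV=CF/(1+0.01)^t    t·PV
  1       300.00       297.0297       297.0297
  2       300.00       294.0888       588.1776
  3    10,300.00     9,997.0785    29,991.2356
  Σ                 10,588.1970    30,876.4429
P = 10,588.1970; Macaulay duration = 30,876.4429 / 10,588.1970 = 2.91612 years.
Modified duration = D_Mac / (1 + y) = 2.91612 / 1.01 = 2.88725 years.

2.8872 years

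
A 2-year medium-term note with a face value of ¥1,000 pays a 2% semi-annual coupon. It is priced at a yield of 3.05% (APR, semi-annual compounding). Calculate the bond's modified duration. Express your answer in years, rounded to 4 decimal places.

Periodic yield y = 0.01525. First find Macaulay duration:
  t   CF        PV=CF/(1+0.01525)^t    t·PV
  1        10.00         9.8498         9.8498
  2        10.00         9.7018        19.4037
  3        10.00         9.5561        28.6683
  4     1,010.00       950.6691     3,802.6764
  Σ                    979.7768     3,860.5982
P = 979.7768; Macaulay duration = 3,860.5982 / 979.7768 = 3.94028 half-year periods = 1.97014 years.
Modified duration = D_Mac / (1 + y) = 1.97014 / 1.01525 = 1.94055 years.

1.9405 years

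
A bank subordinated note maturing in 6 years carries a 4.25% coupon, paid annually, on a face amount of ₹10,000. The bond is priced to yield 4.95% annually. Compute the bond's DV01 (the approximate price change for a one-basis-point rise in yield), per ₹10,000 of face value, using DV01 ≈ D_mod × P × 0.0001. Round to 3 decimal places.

₹4.970

Periodic yield y = 0.0495.
  t   CF        PV=CF/(1+0.0495)^t    t·PV
  1       425.00       404.9547       404.9547
  2       425.00       385.8549       771.7098
  3       425.00       367.6560     1,102.9679
  4       425.00       350.3153     1,401.2614
  5       425.00       333.7926     1,668.9630
  6    10,425.00     7,801.5592    46,809.3550
  Σ                  9,644.1327    52,159.2118
P = 9,644.1327; D_Mac = 5.40839 yrs; D_mod = 5.15330 yrs.
DV01 ≈ 5.15330 × 9,644.1327 × 0.0001 = 4.969911.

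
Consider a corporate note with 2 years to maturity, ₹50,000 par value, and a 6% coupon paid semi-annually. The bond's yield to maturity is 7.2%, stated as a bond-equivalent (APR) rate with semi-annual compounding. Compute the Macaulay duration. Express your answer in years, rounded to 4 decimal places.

Periodic yield y = 0.036. Discount each cash flow and weight by its period:
  t   CF        PV=CF/(1+0.036)^t    t·PV
  1     1,500.00     1,447.8764     1,447.8764
  2     1,500.00     1,397.5641     2,795.1283
  3     1,500.00     1,349.0001     4,047.0004
  4    51,500.00    44,706.2464   178,824.9856
  Σ                 48,900.6871   187,114.9907
Price P = Σ PV = 48,900.6871.
Macaulay duration = Σ(t·PV) / P = 187,114.9907 / 48,900.6871 = 3.82643 half-year periods.
In years: 3.82643 / 2 = 1.91321 years.

1.9132 years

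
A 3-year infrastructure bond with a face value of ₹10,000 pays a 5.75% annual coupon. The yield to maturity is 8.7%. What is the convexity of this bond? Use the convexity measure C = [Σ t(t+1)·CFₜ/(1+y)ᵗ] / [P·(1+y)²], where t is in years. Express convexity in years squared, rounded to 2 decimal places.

9.40

With y = 0.087:
  t   CF        PV=CF/(1+0.087)^t    t·PV        t(t+1)·PV
  1       575.00       528.9788       528.9788       1,057.9577
  2       575.00       486.6411       973.2821       2,919.8464
  3    10,575.00     8,233.6375    24,700.9126      98,803.6503
  Σ                  9,249.2574    26,203.1735     102,781.4544
P = 9,249.2574.
Convexity = Σ t(t+1)·PV / [P·(1+y)²] = 102,781.4544 / (9,249.2574 × 1.181569) = 9.40478.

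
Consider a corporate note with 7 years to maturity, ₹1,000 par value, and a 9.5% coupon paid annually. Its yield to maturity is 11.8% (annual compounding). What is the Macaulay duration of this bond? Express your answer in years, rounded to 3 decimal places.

5.321 years

Periodic yield y = 0.118. Discount each cash flow and weight by its year:
  t   CF        PV=CF/(1+0.118)^t    t·PV
  1        95.00        84.9732        84.9732
  2        95.00        76.0046       152.0092
  3        95.00        67.9827       203.9480
  4        95.00        60.8074       243.2296
  5        95.00        54.3894       271.9472
  6        95.00        48.6489       291.8932
  7     1,095.00       501.5584     3,510.9087
  Σ                    894.3645     4,758.9091
Price P = Σ PV = 894.3645.
Macaulay duration = Σ(t·PV) / P = 4,758.9091 / 894.3645 = 5.32099 years.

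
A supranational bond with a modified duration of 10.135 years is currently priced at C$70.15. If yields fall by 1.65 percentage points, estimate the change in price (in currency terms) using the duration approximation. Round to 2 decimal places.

Duration approximation: ΔP/P ≈ -D_mod · Δy = -10.135 × (-0.0165) = +0.1672275.
ΔP ≈ 70.15 × (+0.1672275) = +11.731009125.

+C$11.73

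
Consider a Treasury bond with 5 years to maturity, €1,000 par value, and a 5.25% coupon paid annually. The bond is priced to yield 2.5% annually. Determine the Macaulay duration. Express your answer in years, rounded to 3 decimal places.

Periodic yield y = 0.025. Discount each cash flow and weight by its year:
  t   CF        PV=CF/(1+0.025)^t    t·PV
  1        52.50        51.2195        51.2195
  2        52.50        49.9703        99.9405
  3        52.50        48.7515       146.2544
  4        52.50        47.5624       190.2496
  5     1,052.50       930.2566     4,651.2832
  Σ                  1,127.7603     5,138.9473
Price P = Σ PV = 1,127.7603.
Macaulay duration = Σ(t·PV) / P = 5,138.9473 / 1,127.7603 = 4.55677 years.

4.557 years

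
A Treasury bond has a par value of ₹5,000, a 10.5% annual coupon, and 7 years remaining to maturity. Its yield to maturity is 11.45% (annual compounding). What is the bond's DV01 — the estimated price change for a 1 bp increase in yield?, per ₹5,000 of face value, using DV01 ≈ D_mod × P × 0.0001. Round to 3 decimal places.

Periodic yield y = 0.1145.
  t   CF        PV=CF/(1+0.1145)^t    t·PV
  1       525.00       471.0633       471.0633
  2       525.00       422.6678       845.3356
  3       525.00       379.2443     1,137.7330
  4       525.00       340.2820     1,361.1281
  5       525.00       305.3226     1,526.6130
  6       525.00       273.9548     1,643.7286
  7     5,525.00     2,586.8531    18,107.9719
  Σ                  4,779.3879    25,093.5734
P = 4,779.3879; D_Mac = 5.25037 yrs; D_mod = 4.71097 yrs.
DV01 ≈ 4.71097 × 4,779.3879 × 0.0001 = 2.251554.

₹2.252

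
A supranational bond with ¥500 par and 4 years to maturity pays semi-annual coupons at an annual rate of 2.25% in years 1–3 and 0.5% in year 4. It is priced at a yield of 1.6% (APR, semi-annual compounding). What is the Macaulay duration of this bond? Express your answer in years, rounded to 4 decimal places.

Periodic yield y = 0.008. Discount each cash flow and weight by its period:
  t   CF        PV=CF/(1+0.008)^t    t·PV
  1        5.625         5.5804         5.5804
  2        5.625         5.5361        11.0721
  3        5.625         5.4921        16.4764
  4        5.625         5.4485        21.7942
  5        5.625         5.4053        27.0265
  6        5.625         5.3624        32.1744
  7        1.250         1.1822         8.2753
  8      501.250       470.2947     3,762.3580
  Σ                    504.3017     3,884.7573
Price P = Σ PV = 504.3017.
Macaulay duration = Σ(t·PV) / P = 3,884.7573 / 504.3017 = 7.70324 half-year periods.
In years: 7.70324 / 2 = 3.85162 years.

3.8516 years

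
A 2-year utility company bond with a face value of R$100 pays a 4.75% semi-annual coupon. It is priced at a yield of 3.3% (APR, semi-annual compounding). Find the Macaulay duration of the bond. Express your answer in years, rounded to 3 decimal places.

Periodic yield y = 0.0165. Discount each cash flow and weight by its period:
  t   CF        PV=CF/(1+0.0165)^t    t·PV
  1        2.375         2.3364         2.3364
  2        2.375         2.2985         4.5970
  3        2.375         2.2612         6.7836
  4      102.375        95.8880       383.5521
  Σ                    102.7842       397.2692
Price P = Σ PV = 102.7842.
Macaulay duration = Σ(t·PV) / P = 397.2692 / 102.7842 = 3.86508 half-year periods.
In years: 3.86508 / 2 = 1.93254 years.

1.933 years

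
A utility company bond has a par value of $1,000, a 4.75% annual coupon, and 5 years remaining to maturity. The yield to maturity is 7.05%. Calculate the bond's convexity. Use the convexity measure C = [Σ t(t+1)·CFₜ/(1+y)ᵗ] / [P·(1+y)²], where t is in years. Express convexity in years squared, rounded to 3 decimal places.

23.004

With y = 0.0705:
  t   CF        PV=CF/(1+0.0705)^t    t·PV        t(t+1)·PV
  1        47.50        44.3718        44.3718          88.7436
  2        47.50        41.4496        82.8992         248.6976
  3        47.50        38.7198       116.1595         464.6381
  4        47.50        36.1699       144.6795         723.3974
  5     1,047.50       745.1105     3,725.5524      22,353.3145
  Σ                    905.8216     4,113.6624      23,878.7911
P = 905.8216.
Convexity = Σ t(t+1)·PV / [P·(1+y)²] = 23,878.7911 / (905.8216 × 1.145970) = 23.00363.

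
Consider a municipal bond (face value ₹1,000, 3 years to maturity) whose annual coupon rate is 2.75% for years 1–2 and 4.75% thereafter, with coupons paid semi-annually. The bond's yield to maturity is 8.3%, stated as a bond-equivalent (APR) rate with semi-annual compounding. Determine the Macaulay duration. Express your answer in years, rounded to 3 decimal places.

Periodic yield y = 0.0415. Discount each cash flow and weight by its period:
  t   CF        PV=CF/(1+0.0415)^t    t·PV
  1        13.75        13.2021        13.2021
  2        13.75        12.6761        25.3521
  3        13.75        12.1710        36.5129
  4        13.75        11.6860        46.7440
  5        23.75        19.3806        96.9030
  6     1,023.75       802.1180     4,812.7081
  Σ                    871.2337     5,031.4222
Price P = Σ PV = 871.2337.
Macaulay duration = Σ(t·PV) / P = 5,031.4222 / 871.2337 = 5.77505 half-year periods.
In years: 5.77505 / 2 = 2.88753 years.

2.888 years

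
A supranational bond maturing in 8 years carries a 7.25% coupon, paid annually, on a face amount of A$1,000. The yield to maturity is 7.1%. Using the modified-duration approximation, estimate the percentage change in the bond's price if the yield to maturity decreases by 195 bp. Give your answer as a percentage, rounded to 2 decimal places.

+11.56%

Periodic yield y = 0.071. Modified duration first:
  t   CF        PV=CF/(1+0.071)^t    t·PV
  1        72.50        67.6937        67.6937
  2        72.50        63.2061       126.4122
  3        72.50        59.0160       177.0479
  4        72.50        55.1036       220.4145
  5        72.50        51.4506       257.2531
  6        72.50        48.0398       288.2388
  7        72.50        44.8551       313.9856
  8     1,072.50       619.5574     4,956.4590
  Σ                  1,008.9223     6,407.5049
P = 1,008.9223; D_Mac = 6.35084 yrs; D_mod = 6.35084/(1+0.071) = 5.92982 yrs.
ΔP/P ≈ -D_mod · Δy = -5.92982 × (-0.0195) = +0.115632 = +11.5632%.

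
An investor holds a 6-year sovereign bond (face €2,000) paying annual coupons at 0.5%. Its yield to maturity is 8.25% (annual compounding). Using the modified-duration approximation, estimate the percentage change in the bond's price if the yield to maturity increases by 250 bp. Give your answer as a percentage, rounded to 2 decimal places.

-13.63%

Periodic yield y = 0.0825. Modified duration first:
  t   CF        PV=CF/(1+0.0825)^t    t·PV
  1        10.00         9.2379         9.2379
  2        10.00         8.5338        17.0677
  3        10.00         7.8834        23.6503
  4        10.00         7.2826        29.1305
  5        10.00         6.7276        33.6380
  6     2,010.00     1,249.1904     7,495.1422
  Σ                  1,288.8558     7,607.8667
P = 1,288.8558; D_Mac = 5.90281 yrs; D_mod = 5.90281/(1+0.0825) = 5.45294 yrs.
ΔP/P ≈ -D_mod · Δy = -5.45294 × (+0.025) = -0.136323 = -13.6323%.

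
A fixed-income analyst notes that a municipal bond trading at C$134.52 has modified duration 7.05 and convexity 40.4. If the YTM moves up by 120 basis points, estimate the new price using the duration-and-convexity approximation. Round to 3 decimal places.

Duration effect: -D_mod·Δy = -7.05 × (+0.012) = -0.084600
Convexity effect: ½·C·(Δy)² = 0.5 × 40.4 × (0.012)² = +0.0029088
ΔP/P ≈ -0.084600 + 0.0029088 = -0.0816912
New price ≈ 134.52 × (1 - 0.0816912) = 123.530899776.

C$123.531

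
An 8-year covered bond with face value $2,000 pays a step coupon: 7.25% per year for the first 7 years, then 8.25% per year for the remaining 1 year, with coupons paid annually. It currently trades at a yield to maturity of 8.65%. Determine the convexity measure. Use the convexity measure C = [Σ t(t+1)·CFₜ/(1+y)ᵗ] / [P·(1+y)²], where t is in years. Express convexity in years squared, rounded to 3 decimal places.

With y = 0.0865:
  t   CF        PV=CF/(1+0.0865)^t    t·PV        t(t+1)·PV
  1       145.00       133.4561       133.4561         266.9121
  2       145.00       122.8312       245.6623         736.9869
  3       145.00       113.0521       339.1564       1,356.6258
  4       145.00       104.0517       416.2067       2,081.0335
  5       145.00        95.7678       478.8388       2,873.0329
  6       145.00        88.1434       528.8602       3,702.0213
  7       145.00        81.1260       567.8818       4,543.0542
  8     2,165.00     1,114.8593     8,918.8743      80,269.8686
  Σ                  1,853.2874    11,628.9366      95,829.5352
P = 1,853.2874.
Convexity = Σ t(t+1)·PV / [P·(1+y)²] = 95,829.5352 / (1,853.2874 × 1.180482) = 43.80232.

43.802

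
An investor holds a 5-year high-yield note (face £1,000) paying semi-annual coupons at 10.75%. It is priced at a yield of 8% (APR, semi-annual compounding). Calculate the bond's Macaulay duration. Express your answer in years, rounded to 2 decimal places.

4.05 years

Periodic yield y = 0.04. Discount each cash flow and weight by its period:
  t   CF        PV=CF/(1+0.04)^t    t·PV
  1        53.75        51.6827        51.6827
  2        53.75        49.6949        99.3898
  3        53.75        47.7836       143.3507
  4        53.75        45.9457       183.7829
  5        53.75        44.1786       220.8929
  6        53.75        42.4794       254.8764
  7        53.75        40.8456       285.9191
  8        53.75        39.2746       314.1968
  9        53.75        37.7640       339.8763
  10    1,053.75       711.8757     7,118.7574
  Σ                  1,111.5248     9,012.7250
Price P = Σ PV = 1,111.5248.
Macaulay duration = Σ(t·PV) / P = 9,012.7250 / 1,111.5248 = 8.10843 half-year periods.
In years: 8.10843 / 2 = 4.05422 years.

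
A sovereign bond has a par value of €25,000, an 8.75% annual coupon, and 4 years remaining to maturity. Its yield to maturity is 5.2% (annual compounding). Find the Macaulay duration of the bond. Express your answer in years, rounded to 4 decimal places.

3.5710 years

Periodic yield y = 0.052. Discount each cash flow and weight by its year:
  t   CF        PV=CF/(1+0.052)^t    t·PV
  1     2,187.50     2,079.3726     2,079.3726
  2     2,187.50     1,976.5899     3,953.1799
  3     2,187.50     1,878.8878     5,636.6633
  4    27,187.50    22,197.6150    88,790.4601
  Σ                 28,132.4654   100,459.6759
Price P = Σ PV = 28,132.4654.
Macaulay duration = Σ(t·PV) / P = 100,459.6759 / 28,132.4654 = 3.57095 years.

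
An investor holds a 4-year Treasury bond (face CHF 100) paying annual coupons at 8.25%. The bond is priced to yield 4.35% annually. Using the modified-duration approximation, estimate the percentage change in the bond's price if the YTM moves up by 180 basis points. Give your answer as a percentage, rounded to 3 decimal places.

-6.202%

Periodic yield y = 0.0435. Modified duration first:
  t   CF        PV=CF/(1+0.0435)^t    t·PV
  1         8.25         7.9061         7.9061
  2         8.25         7.5765        15.1530
  3         8.25         7.2607        21.7820
  4       108.25        91.2973       365.1893
  Σ                    114.0406       410.0304
P = 114.0406; D_Mac = 3.59548 yrs; D_mod = 3.59548/(1+0.0435) = 3.44559 yrs.
ΔP/P ≈ -D_mod · Δy = -3.44559 × (+0.018) = -0.062021 = -6.2021%.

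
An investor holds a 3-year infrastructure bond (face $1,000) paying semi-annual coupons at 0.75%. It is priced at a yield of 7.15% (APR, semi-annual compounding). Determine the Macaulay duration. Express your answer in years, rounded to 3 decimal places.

Periodic yield y = 0.03575. Discount each cash flow and weight by its period:
  t   CF        PV=CF/(1+0.03575)^t    t·PV
  1         3.75         3.6206         3.6206
  2         3.75         3.4956         6.9912
  3         3.75         3.3749        10.1248
  4         3.75         3.2585        13.0338
  5         3.75         3.1460        15.7299
  6     1,003.75       813.0100     4,878.0602
  Σ                    829.9056     4,927.5605
Price P = Σ PV = 829.9056.
Macaulay duration = Σ(t·PV) / P = 4,927.5605 / 829.9056 = 5.93750 half-year periods.
In years: 5.93750 / 2 = 2.96875 years.

2.969 years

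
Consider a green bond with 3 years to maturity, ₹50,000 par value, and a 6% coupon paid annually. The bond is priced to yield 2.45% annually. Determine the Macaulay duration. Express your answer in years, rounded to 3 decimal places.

2.842 years

Periodic yield y = 0.0245. Discount each cash flow and weight by its year:
  t   CF        PV=CF/(1+0.0245)^t    t·PV
  1     3,000.00     2,928.2577     2,928.2577
  2     3,000.00     2,858.2310     5,716.4621
  3    53,000.00    49,287.8622   147,863.5865
  Σ                 55,074.3509   156,508.3063
Price P = Σ PV = 55,074.3509.
Macaulay duration = Σ(t·PV) / P = 156,508.3063 / 55,074.3509 = 2.84176 years.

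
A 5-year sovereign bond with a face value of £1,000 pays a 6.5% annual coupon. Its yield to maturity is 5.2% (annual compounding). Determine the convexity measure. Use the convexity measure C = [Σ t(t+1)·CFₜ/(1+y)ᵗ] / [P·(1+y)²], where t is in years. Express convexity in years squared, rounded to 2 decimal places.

23.11

With y = 0.052:
  t   CF        PV=CF/(1+0.052)^t    t·PV        t(t+1)·PV
  1        65.00        61.7871        61.7871         123.5741
  2        65.00        58.7330       117.4659         352.3978
  3        65.00        55.8298       167.4894         669.9577
  4        65.00        53.0702       212.2806       1,061.4032
  5     1,065.00       826.5534     4,132.7669      24,796.6015
  Σ                  1,055.9734     4,691.7900      27,003.9343
P = 1,055.9734.
Convexity = Σ t(t+1)·PV / [P·(1+y)²] = 27,003.9343 / (1,055.9734 × 1.106704) = 23.10695.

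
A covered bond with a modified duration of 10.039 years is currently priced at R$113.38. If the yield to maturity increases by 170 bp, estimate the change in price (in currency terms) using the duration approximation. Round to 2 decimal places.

-R$19.35

Duration approximation: ΔP/P ≈ -D_mod · Δy = -10.039 × (+0.017) = -0.170663.
ΔP ≈ 113.38 × (-0.170663) = -19.34977094.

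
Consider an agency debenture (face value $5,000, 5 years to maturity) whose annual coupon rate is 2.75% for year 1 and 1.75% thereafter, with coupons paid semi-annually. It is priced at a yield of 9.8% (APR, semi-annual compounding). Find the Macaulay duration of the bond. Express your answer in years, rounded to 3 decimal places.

4.705 years

Periodic yield y = 0.049. Discount each cash flow and weight by its period:
  t   CF        PV=CF/(1+0.049)^t    t·PV
  1        68.75        65.5386        65.5386
  2        68.75        62.4772       124.9544
  3        43.75        37.9011       113.7032
  4        43.75        36.1307       144.5227
  5        43.75        34.4430       172.2149
  6        43.75        32.8341       197.0046
  7        43.75        31.3004       219.1027
  8        43.75        29.8383       238.7064
  9        43.75        28.4445       256.0007
  10    5,043.75     3,126.0698    31,260.6979
  Σ                  3,484.9777    32,792.4462
Price P = Σ PV = 3,484.9777.
Macaulay duration = Σ(t·PV) / P = 32,792.4462 / 3,484.9777 = 9.40966 half-year periods.
In years: 9.40966 / 2 = 4.70483 years.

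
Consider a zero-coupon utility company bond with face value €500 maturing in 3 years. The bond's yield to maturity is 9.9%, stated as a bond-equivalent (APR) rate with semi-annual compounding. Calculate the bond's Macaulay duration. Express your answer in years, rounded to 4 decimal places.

3.0000 years

A zero-coupon bond has a single cash flow at maturity, so its Macaulay duration equals its maturity: 3 years.
(Equivalently: 6 semi-annual periods ÷ 2 = 3 years.)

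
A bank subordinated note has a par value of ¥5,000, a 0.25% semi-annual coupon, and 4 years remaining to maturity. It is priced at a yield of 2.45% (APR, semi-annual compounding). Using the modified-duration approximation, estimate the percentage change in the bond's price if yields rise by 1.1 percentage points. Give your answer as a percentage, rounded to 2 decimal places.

Periodic yield y = 0.01225. Modified duration first:
  t   CF        PV=CF/(1+0.01225)^t    t·PV
  1         6.25         6.1744         6.1744
  2         6.25         6.0996        12.1993
  3         6.25         6.0258        18.0775
  4         6.25         5.9529        23.8116
  5         6.25         5.8809        29.4043
  6         6.25         5.8097        34.8582
  7         6.25         5.7394        40.1757
  8     5,006.25     4,541.6143    36,332.9145
  Σ                  4,583.2970    36,497.6154
P = 4,583.2970; D_Mac = 7.96318 half-year periods = 3.98159 yrs; D_mod = 3.98159/(1+0.01225) = 3.93341 yrs.
ΔP/P ≈ -D_mod · Δy = -3.93341 × (+0.011) = -0.043267 = -4.3267%.

-4.33%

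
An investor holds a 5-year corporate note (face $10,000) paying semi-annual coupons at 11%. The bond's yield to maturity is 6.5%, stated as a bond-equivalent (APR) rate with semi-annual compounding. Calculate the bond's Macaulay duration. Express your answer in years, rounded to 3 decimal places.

Periodic yield y = 0.0325. Discount each cash flow and weight by its period:
  t   CF        PV=CF/(1+0.0325)^t    t·PV
  1       550.00       532.6877       532.6877
  2       550.00       515.9202     1,031.8405
  3       550.00       499.6806     1,499.0419
  4       550.00       483.9522     1,935.8087
  5       550.00       468.7188     2,343.5941
  6       550.00       453.9650     2,723.7897
  7       550.00       439.6755     3,077.7285
  8       550.00       425.8358     3,406.6867
  9       550.00       412.4318     3,711.8862
  10   10,550.00     7,662.1713    76,621.7129
  Σ                 11,895.0389    96,884.7768
Price P = Σ PV = 11,895.0389.
Macaulay duration = Σ(t·PV) / P = 96,884.7768 / 11,895.0389 = 8.14497 half-year periods.
In years: 8.14497 / 2 = 4.07249 years.

4.072 years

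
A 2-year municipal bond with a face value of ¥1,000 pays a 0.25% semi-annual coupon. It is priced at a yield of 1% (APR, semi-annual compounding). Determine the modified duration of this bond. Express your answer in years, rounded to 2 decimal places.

1.99 years

Periodic yield y = 0.005. First find Macaulay duration:
  t   CF        PV=CF/(1+0.005)^t    t·PV
  1         1.25         1.2438         1.2438
  2         1.25         1.2376         2.4752
  3         1.25         1.2314         3.6943
  4     1,001.25       981.4728     3,925.8913
  Σ                    985.1856     3,933.3046
P = 985.1856; Macaulay duration = 3,933.3046 / 985.1856 = 3.99245 half-year periods = 1.99623 years.
Modified duration = D_Mac / (1 + y) = 1.99623 / 1.005 = 1.98629 years.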